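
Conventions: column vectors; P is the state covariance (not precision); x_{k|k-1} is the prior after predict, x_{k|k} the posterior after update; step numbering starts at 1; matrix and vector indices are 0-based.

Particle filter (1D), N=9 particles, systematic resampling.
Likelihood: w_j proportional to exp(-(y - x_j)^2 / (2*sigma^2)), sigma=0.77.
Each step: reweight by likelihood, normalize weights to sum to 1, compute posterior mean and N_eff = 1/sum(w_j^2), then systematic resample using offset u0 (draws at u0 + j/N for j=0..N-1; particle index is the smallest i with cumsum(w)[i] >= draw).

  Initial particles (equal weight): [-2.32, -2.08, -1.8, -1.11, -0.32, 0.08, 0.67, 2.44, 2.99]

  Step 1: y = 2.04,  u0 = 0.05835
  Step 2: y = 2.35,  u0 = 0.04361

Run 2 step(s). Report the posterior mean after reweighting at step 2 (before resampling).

post_mean = 2.5798

step 1: w=[0.0000, 0.0000, 0.0000, 0.0001, 0.0057, 0.0246, 0.1288, 0.5479, 0.2929]  mean=2.2989  Neff=2.4803  idx=[6, 7, 7, 7, 7, 7, 8, 8, 8]
step 2: w=[0.0129, 0.1383, 0.1383, 0.1383, 0.1383, 0.1383, 0.0986, 0.0986, 0.0986]  mean=2.5798  Neff=8.0049  idx=[1, 2, 2, 3, 4, 5, 6, 7, 8]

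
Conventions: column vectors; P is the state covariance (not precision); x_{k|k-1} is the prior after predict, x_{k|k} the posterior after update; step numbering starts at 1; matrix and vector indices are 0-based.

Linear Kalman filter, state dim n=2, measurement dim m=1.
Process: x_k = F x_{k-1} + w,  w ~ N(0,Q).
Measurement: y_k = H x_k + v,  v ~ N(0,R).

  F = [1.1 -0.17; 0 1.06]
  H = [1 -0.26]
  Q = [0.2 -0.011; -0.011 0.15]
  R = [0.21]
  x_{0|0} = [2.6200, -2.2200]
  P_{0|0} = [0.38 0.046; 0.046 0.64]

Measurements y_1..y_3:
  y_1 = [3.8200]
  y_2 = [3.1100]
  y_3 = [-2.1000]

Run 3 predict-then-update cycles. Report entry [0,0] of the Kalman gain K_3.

step 1: x^-=[3.2594, -2.3532]  P^-=[0.6611 -0.0727; -0.0727 0.8691]  S=[0.9676]  K=[0.7027; -0.3086]  nu=[-0.0512]  x^+=[3.2234, -2.3374]  P^+=[0.1832 0.1372; 0.1372 0.7769]
step 2: x^-=[3.9431, -2.4776]  P^-=[0.3929 0.0090; 0.0090 1.0230]  S=[0.6674]  K=[0.5852; -0.3851]  nu=[-1.4773]  x^+=[3.0786, -1.9087]  P^+=[0.1643 0.1594; 0.1594 0.9240]
step 3: x^-=[3.7109, -2.0232]  P^-=[0.3659 0.0083; 0.0083 1.1882]  S=[0.6519]  K=[0.5580; -0.4611]  nu=[-6.3370]  x^+=[0.1749, 0.8988]  P^+=[0.1630 0.1761; 0.1761 1.0496]

K[0,0] = 0.5580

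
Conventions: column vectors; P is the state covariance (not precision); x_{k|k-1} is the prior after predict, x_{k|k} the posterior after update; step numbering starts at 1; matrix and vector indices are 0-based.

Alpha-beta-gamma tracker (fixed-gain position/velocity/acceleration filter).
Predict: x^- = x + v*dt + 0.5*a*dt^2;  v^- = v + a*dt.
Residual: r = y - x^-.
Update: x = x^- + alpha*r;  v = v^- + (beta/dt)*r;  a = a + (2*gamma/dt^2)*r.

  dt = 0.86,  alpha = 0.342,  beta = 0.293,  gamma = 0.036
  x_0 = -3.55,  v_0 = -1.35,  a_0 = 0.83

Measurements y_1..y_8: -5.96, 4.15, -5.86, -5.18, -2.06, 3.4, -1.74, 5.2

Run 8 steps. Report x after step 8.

step 1: x_pred=-4.4041  r=-1.5559  x^+=-4.9362  v^+=-1.1663  a^+=0.6785
step 2: x_pred=-5.6883  r=9.8383  x^+=-2.3236  v^+=2.7691  a^+=1.6363
step 3: x_pred=0.6629  r=-6.5229  x^+=-1.5679  v^+=1.9540  a^+=1.0013
step 4: x_pred=0.4828  r=-5.6628  x^+=-1.4539  v^+=0.8858  a^+=0.4500
step 5: x_pred=-0.5257  r=-1.5343  x^+=-1.0504  v^+=0.7501  a^+=0.3006
step 6: x_pred=-0.2942  r=3.6942  x^+=0.9692  v^+=2.2672  a^+=0.6603
step 7: x_pred=3.1632  r=-4.9032  x^+=1.4863  v^+=1.1645  a^+=0.1830
step 8: x_pred=2.5555  r=2.6445  x^+=3.4599  v^+=2.2229  a^+=0.4404

x_post = 3.4599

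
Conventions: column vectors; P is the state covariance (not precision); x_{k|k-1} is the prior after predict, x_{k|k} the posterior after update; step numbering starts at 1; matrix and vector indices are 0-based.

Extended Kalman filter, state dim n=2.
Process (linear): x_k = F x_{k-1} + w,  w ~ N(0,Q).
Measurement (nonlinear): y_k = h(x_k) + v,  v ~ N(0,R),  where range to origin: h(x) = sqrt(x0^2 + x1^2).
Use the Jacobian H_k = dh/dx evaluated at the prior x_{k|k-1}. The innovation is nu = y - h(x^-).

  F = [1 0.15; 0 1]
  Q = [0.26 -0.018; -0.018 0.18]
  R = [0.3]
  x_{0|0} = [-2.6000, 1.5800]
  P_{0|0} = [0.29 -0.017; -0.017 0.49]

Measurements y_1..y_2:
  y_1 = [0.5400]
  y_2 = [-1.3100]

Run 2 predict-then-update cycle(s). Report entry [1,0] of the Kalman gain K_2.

step 1: x^-=[-2.3630, 1.5800]  P^-=[0.5559 0.0385; 0.0385 0.6700]  H_jac=[-0.8313 0.5558]  S=[0.8556]  K=[-0.5151; 0.3979]  nu=[-2.3026]  x^+=[-1.1769, 0.6639]  P^+=[0.3289 0.2139; 0.2139 0.5346]
step 2: x^-=[-1.0773, 0.6639]  P^-=[0.6651 0.2760; 0.2760 0.7146]  H_jac=[-0.8513 0.5246]  S=[0.7321]  K=[-0.5756; 0.1911]  nu=[-2.5754]  x^+=[0.4050, 0.1718]  P^+=[0.4225 0.3566; 0.3566 0.6878]

K[1,0] = 0.1911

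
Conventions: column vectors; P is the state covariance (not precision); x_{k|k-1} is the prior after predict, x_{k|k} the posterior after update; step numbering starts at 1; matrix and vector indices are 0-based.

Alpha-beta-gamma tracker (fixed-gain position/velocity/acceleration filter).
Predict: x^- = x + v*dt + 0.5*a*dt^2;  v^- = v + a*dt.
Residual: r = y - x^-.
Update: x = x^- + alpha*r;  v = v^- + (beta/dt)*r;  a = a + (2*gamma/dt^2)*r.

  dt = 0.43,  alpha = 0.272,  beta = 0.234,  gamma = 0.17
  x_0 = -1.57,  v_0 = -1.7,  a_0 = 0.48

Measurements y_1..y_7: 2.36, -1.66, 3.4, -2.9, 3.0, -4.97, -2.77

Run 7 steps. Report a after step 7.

a_post = -24.2380

step 1: x_pred=-2.2566  r=4.6166  x^+=-1.0009  v^+=1.0187  a^+=8.9692
step 2: x_pred=0.2663  r=-1.9263  x^+=-0.2576  v^+=3.8272  a^+=5.4270
step 3: x_pred=1.8898  r=1.5102  x^+=2.3006  v^+=6.9826  a^+=8.2040
step 4: x_pred=6.0615  r=-8.9615  x^+=3.6240  v^+=5.6336  a^+=-8.2748
step 5: x_pred=5.2814  r=-2.2814  x^+=4.6609  v^+=0.8339  a^+=-12.4700
step 6: x_pred=3.8666  r=-8.8366  x^+=1.4631  v^+=-9.3369  a^+=-28.7190
step 7: x_pred=-5.2069  r=2.4369  x^+=-4.5441  v^+=-20.3600  a^+=-24.2380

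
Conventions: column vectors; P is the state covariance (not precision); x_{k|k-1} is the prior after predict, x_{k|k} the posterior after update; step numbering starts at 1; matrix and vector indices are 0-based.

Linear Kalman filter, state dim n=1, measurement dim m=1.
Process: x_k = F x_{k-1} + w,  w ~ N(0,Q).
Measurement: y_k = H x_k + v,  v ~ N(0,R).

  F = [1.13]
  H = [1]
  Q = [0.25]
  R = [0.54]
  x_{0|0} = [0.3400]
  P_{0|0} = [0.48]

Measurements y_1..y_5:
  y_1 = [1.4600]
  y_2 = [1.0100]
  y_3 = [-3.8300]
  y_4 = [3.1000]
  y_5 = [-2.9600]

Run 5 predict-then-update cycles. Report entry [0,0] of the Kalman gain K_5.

K[0,0] = 0.5341

step 1: x^-=[0.3842]  P^-=[0.8629]  S=[1.4029]  K=[0.6151]  nu=[1.0758]  x^+=[1.0459]  P^+=[0.3321]
step 2: x^-=[1.1819]  P^-=[0.6741]  S=[1.2141]  K=[0.5552]  nu=[-0.1719]  x^+=[1.0864]  P^+=[0.2998]
step 3: x^-=[1.2277]  P^-=[0.6328]  S=[1.1728]  K=[0.5396]  nu=[-5.0577]  x^+=[-1.5014]  P^+=[0.2914]
step 4: x^-=[-1.6965]  P^-=[0.6221]  S=[1.1621]  K=[0.5353]  nu=[4.7965]  x^+=[0.8711]  P^+=[0.2891]
step 5: x^-=[0.9843]  P^-=[0.6191]  S=[1.1591]  K=[0.5341]  nu=[-3.9443]  x^+=[-1.1224]  P^+=[0.2884]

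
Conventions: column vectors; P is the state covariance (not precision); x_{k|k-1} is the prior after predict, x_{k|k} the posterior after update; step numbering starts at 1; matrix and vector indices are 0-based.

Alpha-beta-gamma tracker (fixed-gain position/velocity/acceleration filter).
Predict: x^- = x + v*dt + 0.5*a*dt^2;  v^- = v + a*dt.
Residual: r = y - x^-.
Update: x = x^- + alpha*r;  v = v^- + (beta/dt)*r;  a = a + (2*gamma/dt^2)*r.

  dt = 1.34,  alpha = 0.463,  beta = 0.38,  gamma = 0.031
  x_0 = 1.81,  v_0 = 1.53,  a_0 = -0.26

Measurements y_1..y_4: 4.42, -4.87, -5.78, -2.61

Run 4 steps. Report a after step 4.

step 1: x_pred=3.6268  r=0.7932  x^+=3.9940  v^+=1.4065  a^+=-0.2326
step 2: x_pred=5.6700  r=-10.5400  x^+=0.7900  v^+=-1.8941  a^+=-0.5965
step 3: x_pred=-2.2837  r=-3.4963  x^+=-3.9025  v^+=-3.6850  a^+=-0.7173
step 4: x_pred=-9.4843  r=6.8743  x^+=-6.3015  v^+=-2.6967  a^+=-0.4799

a_post = -0.4799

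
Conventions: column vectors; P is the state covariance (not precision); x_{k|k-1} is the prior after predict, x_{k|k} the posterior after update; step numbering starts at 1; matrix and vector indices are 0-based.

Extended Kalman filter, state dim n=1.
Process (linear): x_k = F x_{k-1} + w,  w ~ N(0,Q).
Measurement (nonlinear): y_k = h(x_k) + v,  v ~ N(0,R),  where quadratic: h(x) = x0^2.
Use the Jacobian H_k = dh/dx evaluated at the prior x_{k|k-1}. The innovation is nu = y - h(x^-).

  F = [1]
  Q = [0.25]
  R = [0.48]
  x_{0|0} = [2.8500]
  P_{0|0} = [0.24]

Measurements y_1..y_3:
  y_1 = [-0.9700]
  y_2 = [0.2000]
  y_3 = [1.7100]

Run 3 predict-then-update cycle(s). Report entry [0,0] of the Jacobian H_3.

H_jac[0,0] = 1.6978

step 1: x^-=[2.8500]  P^-=[0.4900]  H_jac=[5.7000]  S=[16.4001]  K=[0.1703]  nu=[-9.0925]  x^+=[1.3015]  P^+=[0.0143]
step 2: x^-=[1.3015]  P^-=[0.2643]  H_jac=[2.6030]  S=[2.2711]  K=[0.3030]  nu=[-1.4939]  x^+=[0.8489]  P^+=[0.0559]
step 3: x^-=[0.8489]  P^-=[0.3059]  H_jac=[1.6978]  S=[1.3617]  K=[0.3814]  nu=[0.9894]  x^+=[1.2262]  P^+=[0.1078]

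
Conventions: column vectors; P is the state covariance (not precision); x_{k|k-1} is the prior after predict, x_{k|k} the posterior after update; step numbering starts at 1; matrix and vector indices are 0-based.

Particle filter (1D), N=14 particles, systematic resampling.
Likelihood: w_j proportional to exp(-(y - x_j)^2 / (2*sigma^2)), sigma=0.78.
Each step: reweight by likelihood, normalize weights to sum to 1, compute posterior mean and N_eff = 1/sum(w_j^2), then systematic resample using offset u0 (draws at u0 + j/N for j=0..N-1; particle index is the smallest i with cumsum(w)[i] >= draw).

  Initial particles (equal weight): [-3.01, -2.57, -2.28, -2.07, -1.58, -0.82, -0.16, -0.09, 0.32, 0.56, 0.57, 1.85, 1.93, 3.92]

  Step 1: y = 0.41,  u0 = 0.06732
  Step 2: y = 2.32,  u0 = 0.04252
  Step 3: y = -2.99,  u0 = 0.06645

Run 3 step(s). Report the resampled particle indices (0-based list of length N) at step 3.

step 1: w=[0.0000, 0.0001, 0.0005, 0.0012, 0.0074, 0.0554, 0.1472, 0.1565, 0.1909, 0.1887, 0.1882, 0.0350, 0.0288, 0.0000]  mean=0.2954  Neff=6.2965  idx=[6, 6, 6, 7, 7, 8, 8, 9, 9, 9, 10, 10, 10, 12]
step 2: w=[0.0043, 0.0043, 0.0043, 0.0057, 0.0057, 0.0254, 0.0254, 0.0533, 0.0533, 0.0533, 0.0549, 0.0549, 0.0549, 0.6001]  mean=1.3547  Neff=2.6381  idx=[5, 7, 9, 10, 11, 12, 13, 13, 13, 13, 13, 13, 13, 13]
step 3: w=[0.4448, 0.1149, 0.1149, 0.1084, 0.1084, 0.1084, 0.0000, 0.0000, 0.0000, 0.0000, 0.0000, 0.0000, 0.0000, 0.0000]  mean=0.4566  Neff=3.8534  idx=[0, 0, 0, 0, 0, 0, 1, 2, 2, 3, 3, 4, 5, 5]

resampled_idx = [0, 0, 0, 0, 0, 0, 1, 2, 2, 3, 3, 4, 5, 5]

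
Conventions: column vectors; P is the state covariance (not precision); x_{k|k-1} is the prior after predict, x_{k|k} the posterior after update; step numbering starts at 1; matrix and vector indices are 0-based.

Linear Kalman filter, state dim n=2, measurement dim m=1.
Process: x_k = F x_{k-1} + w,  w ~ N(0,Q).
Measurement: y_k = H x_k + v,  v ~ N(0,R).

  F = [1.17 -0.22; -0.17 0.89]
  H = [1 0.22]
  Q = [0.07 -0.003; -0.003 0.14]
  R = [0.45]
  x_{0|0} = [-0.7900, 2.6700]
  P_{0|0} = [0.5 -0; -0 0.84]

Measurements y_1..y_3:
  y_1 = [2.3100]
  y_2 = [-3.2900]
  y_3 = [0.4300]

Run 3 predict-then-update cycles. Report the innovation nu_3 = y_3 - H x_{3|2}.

innov = [2.9316]

step 1: x^-=[-1.5117, 2.5106]  P^-=[0.7951 -0.2669; -0.2669 0.8198]  S=[1.1673]  K=[0.6308; -0.0742]  nu=[3.2694]  x^+=[0.5507, 2.2682]  P^+=[0.3306 -0.2123; -0.2123 0.8134]
step 2: x^-=[0.1453, 1.9250]  P^-=[0.6712 -0.4570; -0.4570 0.8581]  S=[0.9616]  K=[0.5934; -0.2790]  nu=[-3.8588]  x^+=[-2.1446, 3.0015]  P^+=[0.3326 -0.2978; -0.2978 0.7833]
step 3: x^-=[-3.1695, 3.0359]  P^-=[0.7165 -0.5438; -0.5438 0.8602]  S=[0.9689]  K=[0.6160; -0.3660]  nu=[2.9316]  x^+=[-1.3635, 1.9631]  P^+=[0.3488 -0.3254; -0.3254 0.7304]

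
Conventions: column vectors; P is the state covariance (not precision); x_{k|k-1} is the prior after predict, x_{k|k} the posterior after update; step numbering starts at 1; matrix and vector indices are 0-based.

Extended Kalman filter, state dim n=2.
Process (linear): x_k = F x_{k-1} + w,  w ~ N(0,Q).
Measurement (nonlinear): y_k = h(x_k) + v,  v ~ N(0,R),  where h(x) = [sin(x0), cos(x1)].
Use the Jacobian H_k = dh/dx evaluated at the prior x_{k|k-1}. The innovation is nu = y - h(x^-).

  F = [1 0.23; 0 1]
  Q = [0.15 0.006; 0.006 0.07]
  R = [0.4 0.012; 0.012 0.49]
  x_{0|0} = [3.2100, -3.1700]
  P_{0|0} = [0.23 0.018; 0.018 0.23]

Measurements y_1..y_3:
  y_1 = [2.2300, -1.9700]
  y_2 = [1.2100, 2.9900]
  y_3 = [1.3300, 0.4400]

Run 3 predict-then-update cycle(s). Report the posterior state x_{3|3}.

x_post = [0.6865, -3.9879]

step 1: x^-=[2.4809, -3.1700]  P^-=[0.4004 0.0769; 0.0769 0.3000]  H_jac=[-0.7896 0.0000; 0.0000 -0.0284]  S=[0.6496 0.0137; 0.0137 0.4902]  K=[-0.4869 0.0092; -0.0932 -0.0148]  nu=[1.6163, -0.9704]  x^+=[1.6850, -3.3062]  P^+=[0.2465 0.0474; 0.0474 0.2942]
step 2: x^-=[0.9246, -3.3062]  P^-=[0.4339 0.1211; 0.1211 0.3642]  H_jac=[0.6022 0.0000; 0.0000 -0.1639]  S=[0.5573 0.0001; 0.0001 0.4998]  K=[0.4688 -0.0398; 0.1308 -0.1194]  nu=[0.4116, 3.9765]  x^+=[0.9595, -3.7274]  P^+=[0.3106 0.0845; 0.0845 0.3475]
step 3: x^-=[0.1022, -3.7274]  P^-=[0.5179 0.1705; 0.1705 0.4175]  H_jac=[0.9948 0.0000; 0.0000 -0.5528]  S=[0.9125 -0.0817; -0.0817 0.6176]  K=[0.5575 -0.0788; 0.1542 -0.3533]  nu=[1.2280, 1.2733]  x^+=[0.6865, -3.9879]  P^+=[0.2232 0.0577; 0.0577 0.3098]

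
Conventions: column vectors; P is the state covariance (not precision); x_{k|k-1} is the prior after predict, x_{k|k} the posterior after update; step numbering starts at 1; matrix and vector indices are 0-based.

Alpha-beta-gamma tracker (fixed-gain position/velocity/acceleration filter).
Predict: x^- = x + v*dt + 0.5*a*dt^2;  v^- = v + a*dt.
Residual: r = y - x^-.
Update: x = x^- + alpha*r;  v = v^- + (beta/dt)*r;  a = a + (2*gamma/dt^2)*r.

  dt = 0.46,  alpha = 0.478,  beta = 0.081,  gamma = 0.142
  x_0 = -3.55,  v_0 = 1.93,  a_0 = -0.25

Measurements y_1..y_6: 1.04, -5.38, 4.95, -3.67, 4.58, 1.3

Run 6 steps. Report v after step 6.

v_post = 0.8097

step 1: x_pred=-2.6886  r=3.7287  x^+=-0.9064  v^+=2.4716  a^+=4.7544
step 2: x_pred=0.7336  r=-6.1136  x^+=-2.1887  v^+=3.5821  a^+=-3.4510
step 3: x_pred=-0.9061  r=5.8561  x^+=1.8931  v^+=3.0258  a^+=4.4088
step 4: x_pred=3.7515  r=-7.4215  x^+=0.2040  v^+=3.7470  a^+=-5.5520
step 5: x_pred=1.3402  r=3.2398  x^+=2.8888  v^+=1.7636  a^+=-1.2037
step 6: x_pred=3.5728  r=-2.2728  x^+=2.4864  v^+=0.8097  a^+=-4.2541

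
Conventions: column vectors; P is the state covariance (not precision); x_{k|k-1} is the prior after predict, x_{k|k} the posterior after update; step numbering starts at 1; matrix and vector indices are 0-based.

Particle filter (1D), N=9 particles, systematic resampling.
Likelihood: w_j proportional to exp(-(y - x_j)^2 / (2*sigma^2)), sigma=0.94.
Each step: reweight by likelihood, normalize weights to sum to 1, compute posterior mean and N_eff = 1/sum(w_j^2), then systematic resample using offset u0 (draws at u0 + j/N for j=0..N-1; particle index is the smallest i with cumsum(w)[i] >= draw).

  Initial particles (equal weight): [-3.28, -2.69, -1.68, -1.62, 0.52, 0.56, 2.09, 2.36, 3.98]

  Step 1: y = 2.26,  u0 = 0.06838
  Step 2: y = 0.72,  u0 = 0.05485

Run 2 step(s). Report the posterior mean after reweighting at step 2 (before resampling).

post_mean = 1.6415

step 1: w=[0.0000, 0.0000, 0.0001, 0.0001, 0.0709, 0.0767, 0.3871, 0.3913, 0.0738]  mean=2.1059  Neff=3.1313  idx=[4, 6, 6, 6, 6, 7, 7, 7, 8]
step 2: w=[0.3239, 0.1146, 0.1146, 0.1146, 0.1146, 0.0723, 0.0723, 0.0723, 0.0008]  mean=1.6415  Neff=5.7759  idx=[0, 0, 0, 1, 2, 3, 4, 5, 7]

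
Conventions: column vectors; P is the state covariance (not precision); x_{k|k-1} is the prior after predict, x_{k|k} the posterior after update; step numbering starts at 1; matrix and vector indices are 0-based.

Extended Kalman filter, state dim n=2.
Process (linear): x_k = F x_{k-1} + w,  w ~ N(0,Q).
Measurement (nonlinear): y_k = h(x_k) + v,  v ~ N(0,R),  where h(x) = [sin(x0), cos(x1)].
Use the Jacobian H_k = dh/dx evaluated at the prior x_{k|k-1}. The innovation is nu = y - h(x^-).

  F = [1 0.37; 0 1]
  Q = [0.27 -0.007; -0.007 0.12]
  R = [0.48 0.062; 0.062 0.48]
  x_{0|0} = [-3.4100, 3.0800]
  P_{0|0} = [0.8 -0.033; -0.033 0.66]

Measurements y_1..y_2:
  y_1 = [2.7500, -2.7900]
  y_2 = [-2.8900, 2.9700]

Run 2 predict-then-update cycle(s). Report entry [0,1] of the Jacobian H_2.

step 1: x^-=[-2.2704, 3.0800]  P^-=[1.1359 0.2042; 0.2042 0.7800]  H_jac=[-0.6439 0.0000; 0.0000 -0.0616]  S=[0.9510 0.0701; 0.0701 0.4830]  K=[-0.7755 0.0865; -0.1324 -0.0802]  nu=[3.5151, -1.7919]  x^+=[-5.1515, 2.7585]  P^+=[0.5698 0.1064; 0.1064 0.7587]
step 2: x^-=[-4.1308, 2.7585]  P^-=[1.0224 0.3801; 0.3801 0.8787]  H_jac=[-0.5493 0.0000; 0.0000 -0.3738]  S=[0.7885 0.1401; 0.1401 0.6028]  K=[-0.6992 -0.0733; -0.1753 -0.5042]  nu=[-3.7256, 3.8975]  x^+=[-1.8113, 1.4462]  P^+=[0.6193 0.2100; 0.2100 0.6765]

H_jac[0,1] = 0.0000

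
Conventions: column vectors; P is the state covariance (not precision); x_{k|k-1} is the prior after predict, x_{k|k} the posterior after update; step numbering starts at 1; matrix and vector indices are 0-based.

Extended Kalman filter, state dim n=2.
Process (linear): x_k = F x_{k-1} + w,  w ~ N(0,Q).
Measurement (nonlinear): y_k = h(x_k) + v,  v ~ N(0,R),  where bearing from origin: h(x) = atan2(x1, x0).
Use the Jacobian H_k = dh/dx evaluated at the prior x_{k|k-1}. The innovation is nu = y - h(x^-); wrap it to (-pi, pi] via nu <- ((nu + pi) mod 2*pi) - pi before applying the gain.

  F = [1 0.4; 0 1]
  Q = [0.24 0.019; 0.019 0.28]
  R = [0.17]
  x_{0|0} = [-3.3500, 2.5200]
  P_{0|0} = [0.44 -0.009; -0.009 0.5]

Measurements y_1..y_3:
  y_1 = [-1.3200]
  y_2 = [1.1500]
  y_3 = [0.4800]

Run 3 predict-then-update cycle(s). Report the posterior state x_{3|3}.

x_post = [-0.1159, 4.1943]

step 1: x^-=[-2.3420, 2.5200]  P^-=[0.7528 0.2100; 0.2100 0.7800]  H_jac=[-0.2129 -0.1979]  S=[0.2524]  K=[-0.7998; -0.7888]  nu=[2.6436]  x^+=[-4.4563, 0.4348]  P^+=[0.5914 0.0508; 0.0508 0.6230]
step 2: x^-=[-4.2824, 0.4348]  P^-=[0.9717 0.3190; 0.3190 0.9030]  H_jac=[-0.0235 -0.2311]  S=[0.2222]  K=[-0.4344; -0.9728]  nu=[-1.8904]  x^+=[-3.4613, 2.2738]  P^+=[0.9297 0.2251; 0.2251 0.6927]
step 3: x^-=[-2.5518, 2.2738]  P^-=[1.4606 0.5211; 0.5211 0.9727]  H_jac=[-0.1946 -0.2184]  S=[0.3161]  K=[-1.2597; -0.9932]  nu=[-1.9337]  x^+=[-0.1159, 4.1943]  P^+=[0.9591 0.1257; 0.1257 0.6609]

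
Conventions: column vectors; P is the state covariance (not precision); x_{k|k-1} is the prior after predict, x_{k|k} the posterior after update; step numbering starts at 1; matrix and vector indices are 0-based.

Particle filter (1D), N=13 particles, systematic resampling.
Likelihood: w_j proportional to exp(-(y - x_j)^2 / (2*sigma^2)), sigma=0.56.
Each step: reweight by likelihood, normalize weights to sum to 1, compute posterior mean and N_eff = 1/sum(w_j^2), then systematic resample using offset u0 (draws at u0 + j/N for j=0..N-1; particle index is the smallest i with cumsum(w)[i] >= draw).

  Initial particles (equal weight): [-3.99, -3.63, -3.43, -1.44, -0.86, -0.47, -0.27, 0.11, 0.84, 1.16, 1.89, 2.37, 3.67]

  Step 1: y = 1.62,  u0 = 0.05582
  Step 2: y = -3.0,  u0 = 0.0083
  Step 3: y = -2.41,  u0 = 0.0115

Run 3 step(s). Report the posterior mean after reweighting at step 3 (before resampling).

step 1: w=[0.0000, 0.0000, 0.0000, 0.0000, 0.0000, 0.0004, 0.0014, 0.0109, 0.1565, 0.2946, 0.3675, 0.1683, 0.0005]  mean=1.5690  Neff=3.6400  idx=[8, 8, 9, 9, 9, 9, 10, 10, 10, 10, 10, 11, 11]
step 2: w=[0.4837, 0.4837, 0.0082, 0.0082, 0.0082, 0.0082, 0.0000, 0.0000, 0.0000, 0.0000, 0.0000, 0.0000, 0.0000]  mean=0.8505  Neff=2.1361  idx=[0, 0, 0, 0, 0, 0, 0, 1, 1, 1, 1, 1, 1]
step 3: w=[0.0769, 0.0769, 0.0769, 0.0769, 0.0769, 0.0769, 0.0769, 0.0769, 0.0769, 0.0769, 0.0769, 0.0769, 0.0769]  mean=0.8400  Neff=13.0000  idx=[0, 1, 2, 3, 4, 5, 6, 7, 8, 9, 10, 11, 12]

post_mean = 0.8400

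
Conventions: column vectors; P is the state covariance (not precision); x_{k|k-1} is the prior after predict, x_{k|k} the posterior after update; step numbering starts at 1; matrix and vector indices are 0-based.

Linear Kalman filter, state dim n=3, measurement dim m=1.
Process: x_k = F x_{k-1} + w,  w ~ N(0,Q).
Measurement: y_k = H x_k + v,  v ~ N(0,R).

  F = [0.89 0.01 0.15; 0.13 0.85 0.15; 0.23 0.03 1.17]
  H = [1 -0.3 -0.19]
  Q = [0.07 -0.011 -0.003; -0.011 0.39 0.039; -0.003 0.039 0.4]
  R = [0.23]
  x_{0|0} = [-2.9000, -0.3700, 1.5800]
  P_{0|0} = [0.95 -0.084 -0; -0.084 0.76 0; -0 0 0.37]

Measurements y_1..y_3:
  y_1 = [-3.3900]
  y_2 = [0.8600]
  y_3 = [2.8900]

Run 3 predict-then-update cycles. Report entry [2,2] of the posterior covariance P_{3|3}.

P_post[2,2] = 3.2627

step 1: x^-=[-2.3477, -0.4545, 1.1705]  P^-=[0.8294 0.0500 0.2542; 0.0500 0.9449 0.1350; 0.2542 0.1350 0.9563]  S=[1.0677]  K=[0.7175; -0.2426; 0.0300]  nu=[-0.9563]  x^+=[-3.0338, -0.2225, 1.1418]  P^+=[0.2797 0.2359 0.2312; 0.2359 0.8821 0.1427; 0.2312 0.1427 0.9553]
step 2: x^-=[-2.5310, -0.4122, 0.6315]  P^-=[0.3795 0.2829 0.4801; 0.2829 1.1511 0.4703; 0.4801 0.4703 1.8610]  S=[0.4817]  K=[0.4223; -0.3150; -0.0303]  nu=[3.3874]  x^+=[-1.1006, -1.4792, 0.5289]  P^+=[0.2936 0.3470 0.4863; 0.3470 1.1033 0.4657; 0.4863 0.4657 1.8606]
step 3: x^-=[-0.9150, -1.3211, 0.3212]  P^-=[0.4820 0.4717 0.9247; 0.4717 1.4483 1.0276; 0.9247 1.0276 3.2627]  S=[0.4429]  K=[0.3721; -0.3570; -0.0079]  nu=[3.4697]  x^+=[0.3759, -2.5597, 0.2938]  P^+=[0.4207 0.5305 0.9260; 0.5305 1.3919 1.0264; 0.9260 1.0264 3.2627]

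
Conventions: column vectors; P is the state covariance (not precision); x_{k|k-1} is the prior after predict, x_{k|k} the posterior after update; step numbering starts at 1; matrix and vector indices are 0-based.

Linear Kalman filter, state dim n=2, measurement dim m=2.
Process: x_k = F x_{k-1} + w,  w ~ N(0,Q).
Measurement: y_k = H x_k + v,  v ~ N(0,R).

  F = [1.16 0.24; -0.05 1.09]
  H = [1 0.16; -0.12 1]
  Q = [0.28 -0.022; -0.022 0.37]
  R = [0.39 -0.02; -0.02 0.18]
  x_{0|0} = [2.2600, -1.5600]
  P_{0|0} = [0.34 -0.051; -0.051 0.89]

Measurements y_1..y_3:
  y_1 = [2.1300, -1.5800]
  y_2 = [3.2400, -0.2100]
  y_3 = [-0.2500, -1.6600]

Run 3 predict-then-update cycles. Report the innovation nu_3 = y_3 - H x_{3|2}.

step 1: x^-=[2.2472, -1.8134]  P^-=[0.7604 0.1272; 0.1272 1.4338]  S=[1.2278 0.2430; 0.2430 1.5942]  K=[0.6510 -0.0766; 0.1180 0.8718]  nu=[0.1729, 0.5031]  x^+=[2.3212, -1.3544]  P^+=[0.2548 0.0038; 0.0038 0.1550]
step 2: x^-=[2.3676, -1.5924]  P^-=[0.6339 0.0085; 0.0085 0.5544]  S=[1.0408 0.0010; 0.0010 0.7415]  K=[0.6104 -0.0919; 0.0927 0.7462]  nu=[1.1272, 1.6665]  x^+=[2.9025, -0.2444]  P^+=[0.2399 0.0000; 0.0000 0.1325]
step 3: x^-=[3.3082, -0.4115]  P^-=[0.6105 -0.0012; -0.0012 0.5280]  S=[1.0136 -0.0100; -0.0100 0.7171]  K=[0.6011 -0.0955; 0.0894 0.7378]  nu=[-3.4924, -0.8515]  x^+=[1.2901, -1.3519]  P^+=[0.2365 -0.0008; -0.0008 0.1309]

innov = [-3.4924, -0.8515]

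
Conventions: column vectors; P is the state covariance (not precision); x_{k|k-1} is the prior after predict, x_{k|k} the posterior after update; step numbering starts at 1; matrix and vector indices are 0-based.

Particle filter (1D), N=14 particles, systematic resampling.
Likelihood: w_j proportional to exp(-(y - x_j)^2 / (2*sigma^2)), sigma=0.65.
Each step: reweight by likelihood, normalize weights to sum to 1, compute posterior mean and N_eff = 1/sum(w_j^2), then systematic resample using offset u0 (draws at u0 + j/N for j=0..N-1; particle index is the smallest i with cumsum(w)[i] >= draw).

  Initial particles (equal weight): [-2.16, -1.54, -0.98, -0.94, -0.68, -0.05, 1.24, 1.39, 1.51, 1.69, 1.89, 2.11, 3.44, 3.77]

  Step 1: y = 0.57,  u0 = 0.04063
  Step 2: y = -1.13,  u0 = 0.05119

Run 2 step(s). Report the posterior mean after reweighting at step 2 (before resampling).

post_mean = -0.4791

step 1: w=[0.0001, 0.0019, 0.0214, 0.0247, 0.0577, 0.2326, 0.2155, 0.1654, 0.1289, 0.0831, 0.0466, 0.0221, 0.0000, 0.0000]  mean=0.8691  Neff=6.3090  idx=[3, 5, 5, 5, 5, 6, 6, 6, 7, 7, 8, 8, 9, 10]
step 2: w=[0.4864, 0.1277, 0.1277, 0.1277, 0.1277, 0.0007, 0.0007, 0.0007, 0.0003, 0.0003, 0.0001, 0.0001, 0.0000, 0.0000]  mean=-0.4791  Neff=3.3130  idx=[0, 0, 0, 0, 0, 0, 0, 1, 2, 2, 3, 3, 4, 4]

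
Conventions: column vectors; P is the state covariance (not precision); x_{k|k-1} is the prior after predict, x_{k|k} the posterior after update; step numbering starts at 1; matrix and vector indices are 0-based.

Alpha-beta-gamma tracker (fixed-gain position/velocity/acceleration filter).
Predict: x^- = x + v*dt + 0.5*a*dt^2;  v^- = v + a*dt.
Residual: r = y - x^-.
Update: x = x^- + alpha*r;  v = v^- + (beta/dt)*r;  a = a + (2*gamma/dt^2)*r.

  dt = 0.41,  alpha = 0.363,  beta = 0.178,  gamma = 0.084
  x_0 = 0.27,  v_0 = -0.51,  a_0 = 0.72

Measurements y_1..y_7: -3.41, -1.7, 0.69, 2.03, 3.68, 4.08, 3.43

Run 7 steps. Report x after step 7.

x_post = 6.6792

step 1: x_pred=0.1214  r=-3.5314  x^+=-1.1605  v^+=-1.7480  a^+=-2.8093
step 2: x_pred=-2.1133  r=0.4133  x^+=-1.9633  v^+=-2.7204  a^+=-2.3963
step 3: x_pred=-3.2800  r=3.9700  x^+=-1.8389  v^+=-1.9793  a^+=1.5714
step 4: x_pred=-2.5183  r=4.5483  x^+=-0.8673  v^+=0.6396  a^+=6.1170
step 5: x_pred=-0.0909  r=3.7709  x^+=1.2779  v^+=4.7847  a^+=9.8856
step 6: x_pred=4.0706  r=0.0094  x^+=4.0740  v^+=8.8419  a^+=9.8951
step 7: x_pred=8.5308  r=-5.1008  x^+=6.6792  v^+=10.6844  a^+=4.7973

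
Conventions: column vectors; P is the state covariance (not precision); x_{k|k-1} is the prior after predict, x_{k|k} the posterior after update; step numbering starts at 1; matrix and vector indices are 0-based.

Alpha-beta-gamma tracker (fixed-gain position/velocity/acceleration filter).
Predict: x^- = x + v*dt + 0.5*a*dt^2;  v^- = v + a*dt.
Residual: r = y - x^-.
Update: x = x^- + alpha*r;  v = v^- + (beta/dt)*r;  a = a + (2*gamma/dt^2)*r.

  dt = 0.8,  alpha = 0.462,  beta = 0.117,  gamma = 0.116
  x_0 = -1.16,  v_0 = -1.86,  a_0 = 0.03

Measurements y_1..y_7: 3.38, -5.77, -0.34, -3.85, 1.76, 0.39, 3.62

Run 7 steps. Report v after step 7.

v_post = 2.8156

step 1: x_pred=-2.6384  r=6.0184  x^+=0.1421  v^+=-0.9558  a^+=2.2117
step 2: x_pred=0.0852  r=-5.8552  x^+=-2.6199  v^+=-0.0428  a^+=0.0892
step 3: x_pred=-2.6256  r=2.2856  x^+=-1.5697  v^+=0.3628  a^+=0.9177
step 4: x_pred=-0.9857  r=-2.8643  x^+=-2.3090  v^+=0.6781  a^+=-0.1206
step 5: x_pred=-1.8052  r=3.5652  x^+=-0.1581  v^+=1.1030  a^+=1.1718
step 6: x_pred=1.0993  r=-0.7093  x^+=0.7716  v^+=1.9367  a^+=0.9147
step 7: x_pred=2.6137  r=1.0063  x^+=3.0786  v^+=2.8156  a^+=1.2795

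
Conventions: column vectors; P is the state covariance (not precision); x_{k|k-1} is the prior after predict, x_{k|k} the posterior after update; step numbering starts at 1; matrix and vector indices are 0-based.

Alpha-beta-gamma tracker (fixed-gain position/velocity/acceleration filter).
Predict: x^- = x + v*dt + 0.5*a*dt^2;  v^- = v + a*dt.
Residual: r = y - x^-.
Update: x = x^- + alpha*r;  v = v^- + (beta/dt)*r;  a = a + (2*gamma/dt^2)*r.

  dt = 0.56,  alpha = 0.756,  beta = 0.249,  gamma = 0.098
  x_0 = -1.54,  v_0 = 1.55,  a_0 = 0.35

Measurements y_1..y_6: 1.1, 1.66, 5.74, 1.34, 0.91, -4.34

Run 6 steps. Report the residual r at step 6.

step 1: x_pred=-0.6171  r=1.7171  x^+=0.6810  v^+=2.5095  a^+=1.4232
step 2: x_pred=2.3095  r=-0.6495  x^+=1.8185  v^+=3.0177  a^+=1.0173
step 3: x_pred=3.6679  r=2.0721  x^+=5.2344  v^+=4.5087  a^+=2.3123
step 4: x_pred=8.1219  r=-6.7819  x^+=2.9948  v^+=2.7881  a^+=-1.9263
step 5: x_pred=4.2541  r=-3.3441  x^+=1.7260  v^+=0.2224  a^+=-4.0164
step 6: x_pred=1.2208  r=-5.5608  x^+=-2.9832  v^+=-4.4993  a^+=-7.4918

resid = -5.5608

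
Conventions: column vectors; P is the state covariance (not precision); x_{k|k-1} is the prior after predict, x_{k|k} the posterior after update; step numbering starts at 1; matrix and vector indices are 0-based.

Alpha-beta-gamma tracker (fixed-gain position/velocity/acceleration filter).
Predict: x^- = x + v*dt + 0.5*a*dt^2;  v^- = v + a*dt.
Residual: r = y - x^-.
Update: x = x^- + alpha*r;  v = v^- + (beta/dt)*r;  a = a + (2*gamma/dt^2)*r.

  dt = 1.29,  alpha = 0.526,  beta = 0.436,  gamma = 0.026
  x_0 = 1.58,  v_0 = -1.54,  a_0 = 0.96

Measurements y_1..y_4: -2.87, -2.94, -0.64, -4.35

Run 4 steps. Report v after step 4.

step 1: x_pred=0.3922  r=-3.2622  x^+=-1.3237  v^+=-1.4042  a^+=0.8581
step 2: x_pred=-2.4211  r=-0.5189  x^+=-2.6941  v^+=-0.4726  a^+=0.8419
step 3: x_pred=-2.6033  r=1.9633  x^+=-1.5706  v^+=1.2769  a^+=0.9032
step 4: x_pred=0.8281  r=-5.1781  x^+=-1.8956  v^+=0.6919  a^+=0.7414

v_post = 0.6919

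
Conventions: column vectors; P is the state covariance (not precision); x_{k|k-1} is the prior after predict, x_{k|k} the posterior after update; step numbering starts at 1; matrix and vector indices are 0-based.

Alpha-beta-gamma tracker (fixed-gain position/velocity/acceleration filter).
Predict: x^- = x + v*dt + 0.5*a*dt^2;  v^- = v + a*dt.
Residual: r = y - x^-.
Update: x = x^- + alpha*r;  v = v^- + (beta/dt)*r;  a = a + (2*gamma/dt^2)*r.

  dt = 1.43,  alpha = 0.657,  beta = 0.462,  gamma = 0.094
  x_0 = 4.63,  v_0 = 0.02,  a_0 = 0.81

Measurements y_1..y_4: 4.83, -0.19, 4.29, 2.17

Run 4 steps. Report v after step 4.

v_post = 0.1728

step 1: x_pred=5.4868  r=-0.6568  x^+=5.0553  v^+=0.9661  a^+=0.7496
step 2: x_pred=7.2033  r=-7.3933  x^+=2.3459  v^+=-0.3505  a^+=0.0699
step 3: x_pred=1.9161  r=2.3739  x^+=3.4758  v^+=0.5164  a^+=0.2882
step 4: x_pred=4.5088  r=-2.3388  x^+=2.9722  v^+=0.1728  a^+=0.0731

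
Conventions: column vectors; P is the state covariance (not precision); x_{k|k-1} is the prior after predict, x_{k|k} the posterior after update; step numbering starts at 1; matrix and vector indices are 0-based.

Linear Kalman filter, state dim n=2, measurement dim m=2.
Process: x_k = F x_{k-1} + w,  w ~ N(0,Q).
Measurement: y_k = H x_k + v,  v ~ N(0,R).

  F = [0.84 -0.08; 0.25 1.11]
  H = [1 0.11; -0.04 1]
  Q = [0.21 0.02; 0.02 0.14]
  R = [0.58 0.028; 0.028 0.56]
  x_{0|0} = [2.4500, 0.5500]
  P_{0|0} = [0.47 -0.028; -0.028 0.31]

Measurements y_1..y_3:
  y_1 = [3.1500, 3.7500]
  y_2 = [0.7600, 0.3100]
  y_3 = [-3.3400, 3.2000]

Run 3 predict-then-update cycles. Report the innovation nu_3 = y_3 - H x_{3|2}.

step 1: x^-=[2.0140, 1.2230]  P^-=[0.5474 0.0656; 0.0656 0.5358]  S=[1.1483 0.1304; 0.1304 1.0914]  K=[0.4850 -0.0179; 0.0537 0.4821]  nu=[1.0015, 2.6076]  x^+=[2.4531, 2.5339]  P^+=[0.2792 0.0147; 0.0147 0.2721]
step 2: x^-=[1.8579, 3.4259]  P^-=[0.4067 0.0679; 0.0679 0.5008]  S=[1.0078 0.1344; 0.1344 1.0561]  K=[0.4115 -0.0035; 0.0602 0.4640]  nu=[-1.4748, -3.0416]  x^+=[1.2616, 1.9258]  P^+=[0.2365 0.0190; 0.0190 0.2623]
step 3: x^-=[0.9057, 2.4531]  P^-=[0.3760 0.0637; 0.0637 0.4885]  S=[0.9759 0.1302; 0.1302 1.0440]  K=[0.3928 -0.0023; 0.0593 0.4581]  nu=[-4.5155, 0.7832]  x^+=[-0.8696, 2.5442]  P^+=[0.2257 0.0187; 0.0187 0.2589]

innov = [-4.5155, 0.7832]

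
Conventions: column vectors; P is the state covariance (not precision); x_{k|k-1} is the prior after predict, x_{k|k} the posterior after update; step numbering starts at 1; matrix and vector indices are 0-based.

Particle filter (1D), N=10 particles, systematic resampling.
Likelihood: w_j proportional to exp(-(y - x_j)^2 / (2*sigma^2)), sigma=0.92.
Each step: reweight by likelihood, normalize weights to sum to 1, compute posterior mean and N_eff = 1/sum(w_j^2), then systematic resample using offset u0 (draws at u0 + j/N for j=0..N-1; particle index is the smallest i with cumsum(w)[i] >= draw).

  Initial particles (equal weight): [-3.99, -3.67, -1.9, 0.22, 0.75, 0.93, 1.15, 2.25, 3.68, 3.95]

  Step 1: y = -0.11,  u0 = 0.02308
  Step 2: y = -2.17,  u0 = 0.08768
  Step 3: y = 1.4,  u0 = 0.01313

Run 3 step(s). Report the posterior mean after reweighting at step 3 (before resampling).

step 1: w=[0.0001, 0.0002, 0.0560, 0.3483, 0.2400, 0.1961, 0.1454, 0.0138, 0.0001, 0.0000]  mean=0.5304  Neff=4.1347  idx=[2, 3, 3, 3, 4, 4, 4, 5, 5, 6]
step 2: w=[0.8801, 0.0315, 0.0315, 0.0315, 0.0060, 0.0060, 0.0060, 0.0031, 0.0031, 0.0014]  mean=-1.6305  Neff=1.2860  idx=[0, 0, 0, 0, 0, 0, 0, 0, 1, 6]
step 3: w=[0.0013, 0.0013, 0.0013, 0.0013, 0.0013, 0.0013, 0.0013, 0.0013, 0.3568, 0.6328]  mean=0.5332  Neff=1.8950  idx=[8, 8, 8, 8, 9, 9, 9, 9, 9, 9]

post_mean = 0.5332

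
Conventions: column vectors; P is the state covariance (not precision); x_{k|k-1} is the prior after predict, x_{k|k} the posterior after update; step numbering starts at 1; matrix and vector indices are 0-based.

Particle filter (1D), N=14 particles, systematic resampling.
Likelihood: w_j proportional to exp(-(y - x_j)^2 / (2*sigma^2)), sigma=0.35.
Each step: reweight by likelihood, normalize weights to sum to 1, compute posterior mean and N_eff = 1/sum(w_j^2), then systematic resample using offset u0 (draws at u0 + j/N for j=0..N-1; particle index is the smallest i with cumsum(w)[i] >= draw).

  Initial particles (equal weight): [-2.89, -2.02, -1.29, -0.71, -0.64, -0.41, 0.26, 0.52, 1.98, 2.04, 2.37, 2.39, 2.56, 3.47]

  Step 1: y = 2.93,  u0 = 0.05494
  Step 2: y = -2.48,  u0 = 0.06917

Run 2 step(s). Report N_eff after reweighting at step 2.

step 1: w=[0.0000, 0.0000, 0.0000, 0.0000, 0.0000, 0.0000, 0.0000, 0.0000, 0.0165, 0.0259, 0.1826, 0.1997, 0.3756, 0.1997]  mean=2.6501  Neff=3.9199  idx=[10, 10, 10, 11, 11, 11, 12, 12, 12, 12, 12, 13, 13, 13]
step 2: w=[0.2294, 0.2294, 0.2294, 0.1038, 0.1038, 0.1038, 0.0001, 0.0001, 0.0001, 0.0001, 0.0001, 0.0000, 0.0000, 0.0000]  mean=2.3763  Neff=5.2584  idx=[0, 0, 0, 1, 1, 1, 2, 2, 2, 3, 3, 4, 5, 5]

N_eff = 5.2584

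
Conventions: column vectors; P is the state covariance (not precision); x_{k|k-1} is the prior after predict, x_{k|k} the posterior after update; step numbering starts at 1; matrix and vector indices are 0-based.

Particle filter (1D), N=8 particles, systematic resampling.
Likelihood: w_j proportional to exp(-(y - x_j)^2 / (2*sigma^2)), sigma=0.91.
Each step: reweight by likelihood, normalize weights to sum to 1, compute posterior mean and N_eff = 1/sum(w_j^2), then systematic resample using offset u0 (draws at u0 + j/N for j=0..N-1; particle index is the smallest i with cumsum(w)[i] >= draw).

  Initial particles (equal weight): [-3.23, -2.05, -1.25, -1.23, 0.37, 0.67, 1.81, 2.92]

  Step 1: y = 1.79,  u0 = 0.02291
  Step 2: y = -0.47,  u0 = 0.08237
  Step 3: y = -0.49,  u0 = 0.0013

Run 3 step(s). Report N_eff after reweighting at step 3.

N_eff = 6.9165

step 1: w=[0.0000, 0.0001, 0.0017, 0.0018, 0.1324, 0.2098, 0.4473, 0.2069]  mean=1.5990  Neff=3.2847  idx=[4, 5, 5, 6, 6, 6, 6, 7]
step 2: w=[0.3754, 0.2622, 0.2622, 0.0249, 0.0249, 0.0249, 0.0249, 0.0006]  mean=0.6722  Neff=3.5600  idx=[0, 0, 0, 1, 1, 2, 2, 5]
step 3: w=[0.1713, 0.1713, 0.1713, 0.1188, 0.1188, 0.1188, 0.1188, 0.0110]  mean=0.5284  Neff=6.9165  idx=[0, 0, 1, 2, 2, 3, 4, 6]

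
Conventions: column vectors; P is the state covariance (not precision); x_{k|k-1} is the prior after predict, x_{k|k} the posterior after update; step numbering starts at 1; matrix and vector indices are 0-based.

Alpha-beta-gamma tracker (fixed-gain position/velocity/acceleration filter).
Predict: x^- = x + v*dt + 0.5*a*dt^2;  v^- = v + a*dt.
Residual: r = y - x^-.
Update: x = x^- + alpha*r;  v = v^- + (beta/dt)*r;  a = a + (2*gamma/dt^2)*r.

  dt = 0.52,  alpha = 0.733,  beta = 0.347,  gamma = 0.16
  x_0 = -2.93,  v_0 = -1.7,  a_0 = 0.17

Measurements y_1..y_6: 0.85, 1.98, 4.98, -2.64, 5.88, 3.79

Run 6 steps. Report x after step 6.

step 1: x_pred=-3.7910  r=4.6410  x^+=-0.3892  v^+=1.4854  a^+=5.6623
step 2: x_pred=1.1488  r=0.8312  x^+=1.7581  v^+=4.9845  a^+=6.6460
step 3: x_pred=5.2485  r=-0.2685  x^+=5.0517  v^+=8.2612  a^+=6.3282
step 4: x_pred=10.2031  r=-12.8431  x^+=0.7891  v^+=2.9816  a^+=-8.8707
step 5: x_pred=1.1402  r=4.7398  x^+=4.6145  v^+=1.5317  a^+=-3.2615
step 6: x_pred=4.9700  r=-1.1800  x^+=4.1051  v^+=-0.9517  a^+=-4.6579

x_post = 4.1051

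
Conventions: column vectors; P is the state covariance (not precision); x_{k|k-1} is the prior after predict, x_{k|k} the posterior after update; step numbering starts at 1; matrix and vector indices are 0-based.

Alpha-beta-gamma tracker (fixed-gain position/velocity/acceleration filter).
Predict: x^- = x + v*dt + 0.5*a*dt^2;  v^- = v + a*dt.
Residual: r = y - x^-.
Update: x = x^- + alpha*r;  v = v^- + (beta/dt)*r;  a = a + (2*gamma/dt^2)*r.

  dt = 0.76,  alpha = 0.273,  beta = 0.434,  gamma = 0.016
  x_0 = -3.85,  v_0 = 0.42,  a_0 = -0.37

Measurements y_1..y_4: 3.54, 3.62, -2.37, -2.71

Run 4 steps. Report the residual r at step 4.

step 1: x_pred=-3.6377  r=7.1777  x^+=-1.6782  v^+=4.2376  a^+=0.0277
step 2: x_pred=1.5504  r=2.0696  x^+=2.1154  v^+=5.4405  a^+=0.1423
step 3: x_pred=6.2913  r=-8.6613  x^+=3.9267  v^+=0.6026  a^+=-0.3375
step 4: x_pred=4.2872  r=-6.9972  x^+=2.3770  v^+=-3.6497  a^+=-0.7252

resid = -6.9972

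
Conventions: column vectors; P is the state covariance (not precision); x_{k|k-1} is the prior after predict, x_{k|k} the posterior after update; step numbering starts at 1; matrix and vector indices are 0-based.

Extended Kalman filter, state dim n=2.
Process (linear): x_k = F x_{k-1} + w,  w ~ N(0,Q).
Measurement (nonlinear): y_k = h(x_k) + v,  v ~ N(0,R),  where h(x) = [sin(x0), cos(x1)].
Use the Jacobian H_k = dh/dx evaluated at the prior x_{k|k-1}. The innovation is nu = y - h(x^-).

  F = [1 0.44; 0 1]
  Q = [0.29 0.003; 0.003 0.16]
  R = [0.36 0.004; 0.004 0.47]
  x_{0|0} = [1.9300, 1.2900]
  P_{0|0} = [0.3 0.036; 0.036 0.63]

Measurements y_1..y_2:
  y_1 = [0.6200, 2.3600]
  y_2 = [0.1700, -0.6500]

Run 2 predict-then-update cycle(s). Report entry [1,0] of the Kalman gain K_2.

K[1,0] = -0.1894

step 1: x^-=[2.4976, 1.2900]  P^-=[0.7436 0.3162; 0.3162 0.7900]  H_jac=[-0.7997 0.0000; 0.0000 -0.9608]  S=[0.8356 0.2470; 0.2470 1.1993]  K=[-0.6781 -0.1137; -0.1231 -0.6076]  nu=[0.0196, 2.0829]  x^+=[2.2475, 0.0221]  P^+=[0.3058 0.0584; 0.0584 0.2977]
step 2: x^-=[2.2572, 0.0221]  P^-=[0.7049 0.1924; 0.1924 0.4577]  H_jac=[-0.6338 0.0000; 0.0000 -0.0221]  S=[0.6431 0.0067; 0.0067 0.4702]  K=[-0.6946 0.0008; -0.1894 -0.0188]  nu=[-0.6035, -1.6498]  x^+=[2.6751, 0.1675]  P^+=[0.3946 0.1077; 0.1077 0.4344]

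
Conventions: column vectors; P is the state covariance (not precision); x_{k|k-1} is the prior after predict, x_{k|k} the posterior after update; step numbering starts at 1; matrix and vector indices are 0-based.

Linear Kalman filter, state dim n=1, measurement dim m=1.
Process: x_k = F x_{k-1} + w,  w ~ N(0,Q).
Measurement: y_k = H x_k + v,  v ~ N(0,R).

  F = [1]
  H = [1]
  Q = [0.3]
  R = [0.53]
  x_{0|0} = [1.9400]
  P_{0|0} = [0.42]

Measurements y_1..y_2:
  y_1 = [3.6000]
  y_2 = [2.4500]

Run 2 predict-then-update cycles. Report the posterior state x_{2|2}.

step 1: x^-=[1.9400]  P^-=[0.7200]  S=[1.2500]  K=[0.5760]  nu=[1.6600]  x^+=[2.8962]  P^+=[0.3053]
step 2: x^-=[2.8962]  P^-=[0.6053]  S=[1.1353]  K=[0.5332]  nu=[-0.4462]  x^+=[2.6583]  P^+=[0.2826]

x_post = [2.6583]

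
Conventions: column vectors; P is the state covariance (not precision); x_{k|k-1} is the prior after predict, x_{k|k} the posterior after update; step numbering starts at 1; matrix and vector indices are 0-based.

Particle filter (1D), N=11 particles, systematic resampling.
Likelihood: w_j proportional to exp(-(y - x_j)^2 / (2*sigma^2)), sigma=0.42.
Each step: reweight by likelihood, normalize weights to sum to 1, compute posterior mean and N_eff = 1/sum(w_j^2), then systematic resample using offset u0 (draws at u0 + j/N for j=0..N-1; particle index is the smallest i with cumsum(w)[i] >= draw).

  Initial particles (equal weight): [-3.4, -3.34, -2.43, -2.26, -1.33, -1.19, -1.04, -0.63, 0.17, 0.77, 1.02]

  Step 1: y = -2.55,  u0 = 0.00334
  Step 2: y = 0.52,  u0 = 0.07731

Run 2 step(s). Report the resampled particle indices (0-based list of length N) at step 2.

step 1: w=[0.0624, 0.0824, 0.4640, 0.3808, 0.0071, 0.0026, 0.0008, 0.0000, 0.0000, 0.0000, 0.0000]  mean=-2.4887  Neff=2.6951  idx=[0, 1, 2, 2, 2, 2, 2, 3, 3, 3, 3]
step 2: w=[0.0000, 0.0000, 0.0146, 0.0146, 0.0146, 0.0146, 0.0146, 0.2317, 0.2317, 0.2317, 0.2317]  mean=-2.2725  Neff=4.6341  idx=[7, 7, 7, 8, 8, 8, 9, 9, 10, 10, 10]

resampled_idx = [7, 7, 7, 8, 8, 8, 9, 9, 10, 10, 10]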